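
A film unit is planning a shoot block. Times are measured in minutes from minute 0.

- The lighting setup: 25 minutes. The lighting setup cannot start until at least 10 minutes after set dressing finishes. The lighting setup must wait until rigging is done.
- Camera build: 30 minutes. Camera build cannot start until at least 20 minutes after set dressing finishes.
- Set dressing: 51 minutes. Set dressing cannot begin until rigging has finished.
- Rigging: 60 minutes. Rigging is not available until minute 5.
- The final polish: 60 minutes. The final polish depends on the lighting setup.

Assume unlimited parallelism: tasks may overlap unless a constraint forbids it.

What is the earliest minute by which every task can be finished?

211

Rigging waits on its own release at minute 5, so it starts at minute 5 and finishes at 5 + 60 = minute 65.
Set dressing cannot begin until rigging (finishes minute 65). It runs from minute 65 to 65 + 51 = minute 116.
After set dressing (finishes minute 116, plus 20-minute gap → minute 136), camera build can start at minute 136 and finishes at minute 166.
The lighting setup has to wait for set dressing (finishes minute 116, plus 10-minute gap → minute 126); rigging (finishes minute 65). The latest of these is minute 126, so the lighting setup runs minute 126 to 126 + 25 = minute 151.
The final polish cannot begin until the lighting setup (finishes minute 151). It runs from minute 151 to 151 + 60 = minute 211.
All tasks are finished once the last one completes. Finish times: Rigging at 65, Set dressing at 116, The lighting setup at 151, Camera build at 166, The final polish at 211. The latest is minute 211.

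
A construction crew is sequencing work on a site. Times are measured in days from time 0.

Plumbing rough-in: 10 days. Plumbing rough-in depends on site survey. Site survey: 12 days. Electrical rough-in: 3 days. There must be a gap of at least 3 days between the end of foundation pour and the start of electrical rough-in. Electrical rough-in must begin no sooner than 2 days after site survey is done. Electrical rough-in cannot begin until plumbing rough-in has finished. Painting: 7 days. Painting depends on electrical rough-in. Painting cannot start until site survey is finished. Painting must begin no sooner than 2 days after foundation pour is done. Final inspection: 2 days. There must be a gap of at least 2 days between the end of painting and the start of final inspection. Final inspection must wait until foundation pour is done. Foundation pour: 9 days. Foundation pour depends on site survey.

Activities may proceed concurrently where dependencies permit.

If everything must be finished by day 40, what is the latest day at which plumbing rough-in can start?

16

Final inspection must finish by day 40; it takes 2 days, so it must start by 40 − 2 = day 38.
Painting must finish before final inspection (must start by day 38, minus 2-day gap → day 36). With a 7-day duration, painting must start by 36 − 7 = day 29.
Electrical rough-in has to be done before painting (must start by day 29). That means finishing by day 29, i.e. starting by 29 − 3 = day 26.
Since electrical rough-in (must start by day 26) depends on it, plumbing rough-in must finish by day 26. Backing off its 10-day duration gives a latest start of day 16.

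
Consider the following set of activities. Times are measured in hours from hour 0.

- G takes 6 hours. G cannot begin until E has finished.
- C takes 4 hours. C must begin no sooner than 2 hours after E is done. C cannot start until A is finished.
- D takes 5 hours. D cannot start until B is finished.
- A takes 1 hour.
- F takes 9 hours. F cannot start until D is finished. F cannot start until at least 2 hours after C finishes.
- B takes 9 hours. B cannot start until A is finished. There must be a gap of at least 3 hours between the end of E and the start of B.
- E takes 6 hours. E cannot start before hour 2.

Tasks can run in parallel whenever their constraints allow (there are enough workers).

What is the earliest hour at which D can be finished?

25

E cannot begin until its own release at hour 2. It runs from hour 2 to 2 + 6 = hour 8.
A has no prerequisites, so it starts at hour 0 and finishes at hour 1.
B needs all of A (finishes hour 1); E (finishes hour 8, plus 3-hour gap → hour 11). That puts its earliest start at hour 11; it finishes at 11 + 9 = hour 20.
After B (finishes hour 20), D can start at hour 20 and finishes at hour 25.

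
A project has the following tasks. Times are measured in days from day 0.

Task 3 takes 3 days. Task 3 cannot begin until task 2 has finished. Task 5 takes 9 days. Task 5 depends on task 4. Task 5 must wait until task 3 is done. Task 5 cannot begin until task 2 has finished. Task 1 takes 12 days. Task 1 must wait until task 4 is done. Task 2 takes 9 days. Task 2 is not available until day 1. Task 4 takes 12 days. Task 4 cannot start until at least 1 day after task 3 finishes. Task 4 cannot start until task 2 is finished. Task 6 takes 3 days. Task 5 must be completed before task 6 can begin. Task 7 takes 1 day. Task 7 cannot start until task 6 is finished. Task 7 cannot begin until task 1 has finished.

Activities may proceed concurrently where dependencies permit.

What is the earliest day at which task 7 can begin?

After its own release at day 1, task 2 can start at day 1 and finishes at day 10.
Task 3 cannot begin until task 2 (finishes day 10). It runs from day 10 to 10 + 3 = day 13.
Task 4 has to wait for task 3 (finishes day 13, plus 1-day gap → day 14); task 2 (finishes day 10). The latest of these is day 14, so task 4 runs day 14 to 14 + 12 = day 26.
Task 5 cannot start until task 4 (finishes day 26); task 3 (finishes day 13); task 2 (finishes day 10). The controlling bound is day 26, so task 5 finishes at 26 + 9 = day 35.
After task 5 (finishes day 35), task 6 can start at day 35 and finishes at day 38.
After task 4 (finishes day 26), task 1 can start at day 26 and finishes at day 38.
Task 7 waits on task 6 (finishes day 38); task 1 (finishes day 38). The latest of these is day 38, which is the earliest task 7 can start.

38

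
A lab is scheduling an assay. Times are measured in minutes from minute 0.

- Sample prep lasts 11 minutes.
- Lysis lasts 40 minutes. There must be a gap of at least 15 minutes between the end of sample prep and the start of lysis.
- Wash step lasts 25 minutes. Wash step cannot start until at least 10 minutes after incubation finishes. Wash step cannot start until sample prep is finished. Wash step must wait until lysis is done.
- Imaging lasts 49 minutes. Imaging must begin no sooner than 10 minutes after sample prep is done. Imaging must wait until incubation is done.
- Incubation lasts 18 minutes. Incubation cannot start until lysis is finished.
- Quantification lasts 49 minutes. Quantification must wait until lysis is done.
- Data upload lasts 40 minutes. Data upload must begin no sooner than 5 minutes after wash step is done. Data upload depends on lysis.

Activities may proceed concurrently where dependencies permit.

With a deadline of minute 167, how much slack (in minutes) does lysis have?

3

Nothing blocks sample prep, so it runs from minute 0 to minute 11.
Lysis waits on sample prep (finishes minute 11, plus 15-minute gap → minute 26), so it starts at minute 26 and finishes at 26 + 40 = minute 66.

Working backward from the deadline:
To finish by minute 167, data upload (duration 40) must start no later than minute 127.
Since data upload (must start by minute 127, minus 5-minute gap → minute 122) depends on it, wash step must finish by minute 122. Backing off its 25-minute duration gives a latest start of minute 97.
Imaging must finish by minute 167; it takes 49 minutes, so it must start by 167 − 49 = minute 118.
For incubation: wash step (must start by minute 97, minus 10-minute gap → minute 87); imaging (must start by minute 118). The most restrictive is minute 87; with an 18-minute duration, incubation must start by minute 69.
Quantification must finish by minute 167; it takes 49 minutes, so it must start by 167 − 49 = minute 118.
Lysis has several dependents: incubation (must start by minute 69); wash step (must start by minute 97); quantification (must start by minute 118); data upload (must start by minute 127). The earliest of those limits is minute 69, so lysis must start by 69 − 40 = minute 29.
So lysis can start as early as minute 26 and as late as minute 29, giving 29 − 26 = 3 minutes of slack.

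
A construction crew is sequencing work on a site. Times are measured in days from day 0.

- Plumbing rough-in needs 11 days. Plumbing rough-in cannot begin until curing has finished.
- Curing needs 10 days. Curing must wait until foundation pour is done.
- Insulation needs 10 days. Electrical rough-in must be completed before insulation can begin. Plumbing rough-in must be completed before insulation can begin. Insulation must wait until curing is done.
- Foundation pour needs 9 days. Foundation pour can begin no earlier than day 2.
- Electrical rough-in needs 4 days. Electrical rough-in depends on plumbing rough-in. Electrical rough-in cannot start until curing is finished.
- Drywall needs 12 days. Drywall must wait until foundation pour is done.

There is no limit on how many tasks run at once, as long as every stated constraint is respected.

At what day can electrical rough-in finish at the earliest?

Foundation pour waits on its own release at day 2, so it starts at day 2 and finishes at 2 + 9 = day 11.
Curing cannot begin until foundation pour (finishes day 11). It runs from day 11 to 11 + 10 = day 21.
After curing (finishes day 21), plumbing rough-in can start at day 21 and finishes at day 32.
Electrical rough-in cannot start until plumbing rough-in (finishes day 32); curing (finishes day 21). The controlling bound is day 32, so electrical rough-in finishes at 32 + 4 = day 36.

36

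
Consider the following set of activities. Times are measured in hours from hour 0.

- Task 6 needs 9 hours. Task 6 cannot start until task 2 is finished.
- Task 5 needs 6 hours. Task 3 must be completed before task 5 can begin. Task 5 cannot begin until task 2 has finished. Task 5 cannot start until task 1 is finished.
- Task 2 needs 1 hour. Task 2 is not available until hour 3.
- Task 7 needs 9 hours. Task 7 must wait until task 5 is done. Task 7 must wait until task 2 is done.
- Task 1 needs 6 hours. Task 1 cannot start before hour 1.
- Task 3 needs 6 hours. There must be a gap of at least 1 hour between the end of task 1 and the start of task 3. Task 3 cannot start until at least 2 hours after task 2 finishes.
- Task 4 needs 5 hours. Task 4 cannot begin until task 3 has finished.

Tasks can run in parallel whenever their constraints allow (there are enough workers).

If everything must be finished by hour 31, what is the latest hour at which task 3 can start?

10

Task 4 must finish by hour 31; it takes 5 hours, so it must start by 31 − 5 = hour 26.
Nothing follows task 7; the deadline of hour 31 is its only limit. It must start by 31 − 9 = hour 22.
Since task 7 (must start by hour 22) depends on it, task 5 must finish by hour 22. Backing off its 6-hour duration gives a latest start of hour 16.
Task 3 feeds task 4 (must start by hour 26); task 5 (must start by hour 16). Taking the minimum, task 3 must finish by hour 16 and start by 16 − 6 = hour 10.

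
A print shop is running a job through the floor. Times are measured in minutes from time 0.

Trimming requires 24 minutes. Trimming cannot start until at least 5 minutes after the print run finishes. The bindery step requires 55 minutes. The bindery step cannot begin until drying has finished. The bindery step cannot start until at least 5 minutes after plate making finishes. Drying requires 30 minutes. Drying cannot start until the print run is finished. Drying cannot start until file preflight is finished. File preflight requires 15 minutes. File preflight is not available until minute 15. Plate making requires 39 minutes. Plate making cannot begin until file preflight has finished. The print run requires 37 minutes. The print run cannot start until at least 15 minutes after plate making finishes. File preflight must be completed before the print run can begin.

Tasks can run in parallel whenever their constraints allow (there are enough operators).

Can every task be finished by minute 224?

File preflight cannot begin until its own release at minute 15. It runs from minute 15 to 15 + 15 = minute 30.
Plate making waits on file preflight (finishes minute 30), so it starts at minute 30 and finishes at 30 + 39 = minute 69.
The print run cannot start until plate making (finishes minute 69, plus 15-minute gap → minute 84); file preflight (finishes minute 30). The controlling bound is minute 84, so the print run finishes at 84 + 37 = minute 121.
Trimming waits on the print run (finishes minute 121, plus 5-minute gap → minute 126), so it starts at minute 126 and finishes at 126 + 24 = minute 150.
Drying has to wait for the print run (finishes minute 121); file preflight (finishes minute 30). The latest of these is minute 121, so drying runs minute 121 to 121 + 30 = minute 151.
The bindery step cannot start until drying (finishes minute 151); plate making (finishes minute 69, plus 5-minute gap → minute 74). The controlling bound is minute 151, so the bindery step finishes at 151 + 55 = minute 206.
Every task is finished by minute 206, which is no later than the deadline of 224, so the schedule is feasible.

Yes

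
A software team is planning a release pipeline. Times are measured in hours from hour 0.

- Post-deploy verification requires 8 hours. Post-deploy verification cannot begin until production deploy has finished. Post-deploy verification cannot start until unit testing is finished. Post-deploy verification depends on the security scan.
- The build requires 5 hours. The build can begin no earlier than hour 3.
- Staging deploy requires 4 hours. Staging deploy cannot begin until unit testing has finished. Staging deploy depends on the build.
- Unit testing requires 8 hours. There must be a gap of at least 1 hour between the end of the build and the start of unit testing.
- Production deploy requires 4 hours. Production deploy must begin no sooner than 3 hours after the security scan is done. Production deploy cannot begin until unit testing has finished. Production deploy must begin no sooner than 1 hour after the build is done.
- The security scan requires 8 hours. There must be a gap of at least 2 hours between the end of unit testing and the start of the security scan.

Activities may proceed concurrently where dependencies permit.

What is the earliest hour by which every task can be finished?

42

The build cannot begin until its own release at hour 3. It runs from hour 3 to 3 + 5 = hour 8.
After the build (finishes hour 8, plus 1-hour gap → hour 9), unit testing can start at hour 9 and finishes at hour 17.
Staging deploy needs all of unit testing (finishes hour 17); the build (finishes hour 8). That puts its earliest start at hour 17; it finishes at 17 + 4 = hour 21.
The security scan waits on unit testing (finishes hour 17, plus 2-hour gap → hour 19), so it starts at hour 19 and finishes at 19 + 8 = hour 27.
Production deploy needs all of the security scan (finishes hour 27, plus 3-hour gap → hour 30); unit testing (finishes hour 17); the build (finishes hour 8, plus 1-hour gap → hour 9). That puts its earliest start at hour 30; it finishes at 30 + 4 = hour 34.
Post-deploy verification needs all of production deploy (finishes hour 34); unit testing (finishes hour 17); the security scan (finishes hour 27). That puts its earliest start at hour 34; it finishes at 34 + 8 = hour 42.
All tasks are finished once the last one completes. Finish times: The build at 8, Unit testing at 17, The security scan at 27, Staging deploy at 21, Production deploy at 34, Post-deploy verification at 42. The latest is hour 42.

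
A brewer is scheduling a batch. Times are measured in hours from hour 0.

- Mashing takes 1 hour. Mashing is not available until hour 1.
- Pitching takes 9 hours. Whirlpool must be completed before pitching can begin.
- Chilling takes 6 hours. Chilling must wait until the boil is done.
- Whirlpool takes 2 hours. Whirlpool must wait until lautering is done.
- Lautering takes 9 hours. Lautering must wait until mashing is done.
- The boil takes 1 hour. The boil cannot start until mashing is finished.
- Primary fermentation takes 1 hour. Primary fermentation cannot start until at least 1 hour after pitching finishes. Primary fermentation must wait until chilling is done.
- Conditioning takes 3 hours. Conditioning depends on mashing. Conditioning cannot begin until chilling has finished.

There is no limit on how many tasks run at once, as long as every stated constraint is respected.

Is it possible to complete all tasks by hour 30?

Mashing cannot begin until its own release at hour 1. It runs from hour 1 to 1 + 1 = hour 2.
The boil waits on mashing (finishes hour 2), so it starts at hour 2 and finishes at 2 + 1 = hour 3.
Chilling cannot begin until the boil (finishes hour 3). It runs from hour 3 to 3 + 6 = hour 9.
Conditioning has to wait for mashing (finishes hour 2); chilling (finishes hour 9). The latest of these is hour 9, so conditioning runs hour 9 to 9 + 3 = hour 12.
After mashing (finishes hour 2), lautering can start at hour 2 and finishes at hour 11.
Whirlpool waits on lautering (finishes hour 11), so it starts at hour 11 and finishes at 11 + 2 = hour 13.
Pitching cannot begin until whirlpool (finishes hour 13). It runs from hour 13 to 13 + 9 = hour 22.
Primary fermentation needs all of pitching (finishes hour 22, plus 1-hour gap → hour 23); chilling (finishes hour 9). That puts its earliest start at hour 23; it finishes at 23 + 1 = hour 24.
Every task is finished by hour 24, which is no later than the deadline of 30, so the schedule is feasible.

Yes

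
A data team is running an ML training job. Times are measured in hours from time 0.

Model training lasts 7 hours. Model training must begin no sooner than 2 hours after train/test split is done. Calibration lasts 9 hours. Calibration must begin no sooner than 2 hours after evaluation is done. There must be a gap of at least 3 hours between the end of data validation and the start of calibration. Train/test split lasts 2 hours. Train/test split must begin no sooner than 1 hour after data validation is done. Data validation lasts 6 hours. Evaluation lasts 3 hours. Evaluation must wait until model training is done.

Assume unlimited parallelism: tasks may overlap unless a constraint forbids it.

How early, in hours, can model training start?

Data validation can start immediately at hour 0; it finishes at hour 6.
After data validation (finishes hour 6, plus 1-hour gap → hour 7), train/test split can start at hour 7 and finishes at hour 9.
Model training waits on train/test split (finishes hour 9, plus 2-hour gap → hour 11), so the earliest it can start is hour 11.

11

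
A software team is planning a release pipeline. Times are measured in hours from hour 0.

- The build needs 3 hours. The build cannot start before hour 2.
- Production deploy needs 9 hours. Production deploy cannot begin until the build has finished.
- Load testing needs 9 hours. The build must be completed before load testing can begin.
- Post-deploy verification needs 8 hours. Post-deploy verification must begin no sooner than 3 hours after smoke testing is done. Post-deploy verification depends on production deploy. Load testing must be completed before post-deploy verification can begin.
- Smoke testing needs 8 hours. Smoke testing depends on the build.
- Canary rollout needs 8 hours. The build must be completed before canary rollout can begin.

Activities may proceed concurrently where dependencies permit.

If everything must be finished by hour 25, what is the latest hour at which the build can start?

Post-deploy verification must finish by hour 25; it takes 8 hours, so it must start by 25 − 8 = hour 17.
Smoke testing has to be done before post-deploy verification (must start by hour 17, minus 3-hour gap → hour 14). That means finishing by hour 14, i.e. starting by 14 − 8 = hour 6.
To finish by hour 25, canary rollout (duration 8) must start no later than hour 17.
Load testing must finish before post-deploy verification (must start by hour 17). With a 9-hour duration, load testing must start by 17 − 9 = hour 8.
Production deploy has to be done before post-deploy verification (must start by hour 17). That means finishing by hour 17, i.e. starting by 17 − 9 = hour 8.
The build has several dependents: smoke testing (must start by hour 6); canary rollout (must start by hour 17); load testing (must start by hour 8); production deploy (must start by hour 8). The earliest of those limits is hour 6, so the build must start by 6 − 3 = hour 3.

3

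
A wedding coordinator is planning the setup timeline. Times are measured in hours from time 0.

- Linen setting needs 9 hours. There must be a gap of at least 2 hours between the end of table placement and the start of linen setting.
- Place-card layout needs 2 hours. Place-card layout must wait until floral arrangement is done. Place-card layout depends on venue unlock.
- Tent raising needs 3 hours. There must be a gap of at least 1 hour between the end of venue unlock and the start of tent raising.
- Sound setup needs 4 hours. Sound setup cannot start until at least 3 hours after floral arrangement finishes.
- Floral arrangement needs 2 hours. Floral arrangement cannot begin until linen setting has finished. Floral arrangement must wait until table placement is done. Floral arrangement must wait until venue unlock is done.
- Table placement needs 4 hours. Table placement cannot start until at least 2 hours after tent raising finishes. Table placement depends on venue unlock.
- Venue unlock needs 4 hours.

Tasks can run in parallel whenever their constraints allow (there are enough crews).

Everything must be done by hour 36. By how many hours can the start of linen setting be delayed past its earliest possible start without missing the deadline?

2

Nothing blocks venue unlock, so it runs from hour 0 to hour 4.
After venue unlock (finishes hour 4, plus 1-hour gap → hour 5), tent raising can start at hour 5 and finishes at hour 8.
Table placement cannot start until tent raising (finishes hour 8, plus 2-hour gap → hour 10); venue unlock (finishes hour 4). The controlling bound is hour 10, so table placement finishes at 10 + 4 = hour 14.
Linen setting cannot begin until table placement (finishes hour 14, plus 2-hour gap → hour 16). It runs from hour 16 to 16 + 9 = hour 25.

Working backward from the deadline:
Sound setup has no dependents, so it just needs to finish by hour 36. Starting by 36 − 4 = hour 32 achieves that.
Nothing follows place-card layout; the deadline of hour 36 is its only limit. It must start by 36 − 2 = hour 34.
Floral arrangement has several dependents: sound setup (must start by hour 32, minus 3-hour gap → hour 29); place-card layout (must start by hour 34). The earliest of those limits is hour 29, so floral arrangement must start by 29 − 2 = hour 27.
Linen setting has to be done before floral arrangement (must start by hour 27). That means finishing by hour 27, i.e. starting by 27 − 9 = hour 18.
So linen setting can start as early as hour 16 and as late as hour 18, giving 18 − 16 = 2 hours of slack.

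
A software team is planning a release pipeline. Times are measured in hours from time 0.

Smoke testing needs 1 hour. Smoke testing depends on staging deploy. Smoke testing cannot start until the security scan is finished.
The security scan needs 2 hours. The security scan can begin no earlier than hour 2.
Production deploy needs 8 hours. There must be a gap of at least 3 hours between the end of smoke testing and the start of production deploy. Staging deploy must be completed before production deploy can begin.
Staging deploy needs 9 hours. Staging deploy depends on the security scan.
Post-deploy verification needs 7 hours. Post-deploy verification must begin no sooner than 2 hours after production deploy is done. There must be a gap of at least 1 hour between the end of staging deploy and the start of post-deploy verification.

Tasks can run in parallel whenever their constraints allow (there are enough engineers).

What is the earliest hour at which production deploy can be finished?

25

After its own release at hour 2, the security scan can start at hour 2 and finishes at hour 4.
After the security scan (finishes hour 4), staging deploy can start at hour 4 and finishes at hour 13.
Smoke testing needs all of staging deploy (finishes hour 13); the security scan (finishes hour 4). That puts its earliest start at hour 13; it finishes at 13 + 1 = hour 14.
Production deploy has to wait for smoke testing (finishes hour 14, plus 3-hour gap → hour 17); staging deploy (finishes hour 13). The latest of these is hour 17, so production deploy runs hour 17 to 17 + 8 = hour 25.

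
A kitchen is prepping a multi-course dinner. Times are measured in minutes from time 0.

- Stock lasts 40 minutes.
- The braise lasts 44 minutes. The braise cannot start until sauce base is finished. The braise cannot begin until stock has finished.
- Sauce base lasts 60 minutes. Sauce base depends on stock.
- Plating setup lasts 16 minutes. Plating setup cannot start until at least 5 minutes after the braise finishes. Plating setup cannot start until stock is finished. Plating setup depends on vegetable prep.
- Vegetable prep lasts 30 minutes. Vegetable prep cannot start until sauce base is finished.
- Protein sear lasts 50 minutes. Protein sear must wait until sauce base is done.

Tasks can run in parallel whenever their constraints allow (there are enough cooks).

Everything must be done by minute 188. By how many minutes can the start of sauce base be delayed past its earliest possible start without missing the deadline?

Nothing blocks stock, so it runs from minute 0 to minute 40.
Sauce base cannot begin until stock (finishes minute 40). It runs from minute 40 to 40 + 60 = minute 100.

Working backward from the deadline:
Nothing follows plating setup; the deadline of minute 188 is its only limit. It must start by 188 − 16 = minute 172.
The braise feeds into plating setup (must start by minute 172, minus 5-minute gap → minute 167); so the braise must finish by minute 167 and therefore start by minute 123.
Nothing follows protein sear; the deadline of minute 188 is its only limit. It must start by 188 − 50 = minute 138.
Since plating setup (must start by minute 172) depends on it, vegetable prep must finish by minute 172. Backing off its 30-minute duration gives a latest start of minute 142.
Sauce base has several dependents: the braise (must start by minute 123); protein sear (must start by minute 138); vegetable prep (must start by minute 142). The earliest of those limits is minute 123, so sauce base must start by 123 − 60 = minute 63.
So sauce base can start as early as minute 40 and as late as minute 63, giving 63 − 40 = 23 minutes of slack.

23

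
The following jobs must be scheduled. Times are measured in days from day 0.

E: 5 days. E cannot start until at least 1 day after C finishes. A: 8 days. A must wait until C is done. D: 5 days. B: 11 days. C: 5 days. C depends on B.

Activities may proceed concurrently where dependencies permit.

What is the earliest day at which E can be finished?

Nothing blocks B, so it runs from day 0 to day 11.
C cannot begin until B (finishes day 11). It runs from day 11 to 11 + 5 = day 16.
E waits on C (finishes day 16, plus 1-day gap → day 17), so it starts at day 17 and finishes at 17 + 5 = day 22.

22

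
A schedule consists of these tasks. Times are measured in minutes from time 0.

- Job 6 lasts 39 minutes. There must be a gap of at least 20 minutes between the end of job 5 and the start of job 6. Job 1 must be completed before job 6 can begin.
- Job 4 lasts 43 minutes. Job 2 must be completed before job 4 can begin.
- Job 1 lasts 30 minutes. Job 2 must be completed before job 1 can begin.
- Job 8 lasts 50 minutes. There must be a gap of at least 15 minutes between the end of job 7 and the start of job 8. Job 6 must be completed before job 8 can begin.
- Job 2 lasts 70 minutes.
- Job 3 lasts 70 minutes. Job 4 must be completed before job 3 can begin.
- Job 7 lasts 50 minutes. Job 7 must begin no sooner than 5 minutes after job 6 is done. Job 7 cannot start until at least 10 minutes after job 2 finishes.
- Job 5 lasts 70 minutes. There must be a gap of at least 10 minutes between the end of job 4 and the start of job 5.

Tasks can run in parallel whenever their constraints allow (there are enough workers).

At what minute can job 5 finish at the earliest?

193

Job 2 has no prerequisites, so it starts at minute 0 and finishes at minute 70.
Job 4 waits on job 2 (finishes minute 70), so it starts at minute 70 and finishes at 70 + 43 = minute 113.
Job 5 cannot begin until job 4 (finishes minute 113, plus 10-minute gap → minute 123). It runs from minute 123 to 123 + 70 = minute 193.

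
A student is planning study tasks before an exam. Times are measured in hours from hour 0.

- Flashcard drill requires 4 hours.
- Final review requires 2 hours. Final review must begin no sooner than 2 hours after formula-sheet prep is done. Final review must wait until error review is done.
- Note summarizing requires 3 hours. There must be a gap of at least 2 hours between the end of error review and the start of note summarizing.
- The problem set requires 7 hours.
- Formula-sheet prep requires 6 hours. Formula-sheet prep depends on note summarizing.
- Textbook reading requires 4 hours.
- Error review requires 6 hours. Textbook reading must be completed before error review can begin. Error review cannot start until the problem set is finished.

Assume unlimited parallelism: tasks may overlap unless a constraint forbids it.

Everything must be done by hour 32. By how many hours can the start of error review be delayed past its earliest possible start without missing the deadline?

The problem set has no prerequisites, so it starts at hour 0 and finishes at hour 7.
Nothing blocks textbook reading, so it runs from hour 0 to hour 4.
Error review needs all of textbook reading (finishes hour 4); the problem set (finishes hour 7). That puts its earliest start at hour 7; it finishes at 7 + 6 = hour 13.

Working backward from the deadline:
Final review has no dependents, so it just needs to finish by hour 32. Starting by 32 − 2 = hour 30 achieves that.
Formula-sheet prep feeds into final review (must start by hour 30, minus 2-hour gap → hour 28); so formula-sheet prep must finish by hour 28 and therefore start by hour 22.
Note summarizing must finish before formula-sheet prep (must start by hour 22). With a 3-hour duration, note summarizing must start by 22 − 3 = hour 19.
Error review has several dependents: note summarizing (must start by hour 19, minus 2-hour gap → hour 17); final review (must start by hour 30). The earliest of those limits is hour 17, so error review must start by 17 − 6 = hour 11.
So error review can start as early as hour 7 and as late as hour 11, giving 11 − 7 = 4 hours of slack.

4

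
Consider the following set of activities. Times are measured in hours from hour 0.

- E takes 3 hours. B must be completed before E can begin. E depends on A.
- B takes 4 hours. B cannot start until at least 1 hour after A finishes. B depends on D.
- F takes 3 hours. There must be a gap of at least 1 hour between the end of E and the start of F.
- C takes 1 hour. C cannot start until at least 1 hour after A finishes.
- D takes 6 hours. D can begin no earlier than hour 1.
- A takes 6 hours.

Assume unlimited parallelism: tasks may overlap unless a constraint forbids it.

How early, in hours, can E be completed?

D waits on its own release at hour 1, so it starts at hour 1 and finishes at 1 + 6 = hour 7.
Nothing blocks A, so it runs from hour 0 to hour 6.
B has to wait for A (finishes hour 6, plus 1-hour gap → hour 7); D (finishes hour 7). The latest of these is hour 7, so B runs hour 7 to 7 + 4 = hour 11.
For E: B (finishes hour 11); A (finishes hour 6). Taking the maximum gives a start of hour 11, and it finishes at 11 + 3 = hour 14.

14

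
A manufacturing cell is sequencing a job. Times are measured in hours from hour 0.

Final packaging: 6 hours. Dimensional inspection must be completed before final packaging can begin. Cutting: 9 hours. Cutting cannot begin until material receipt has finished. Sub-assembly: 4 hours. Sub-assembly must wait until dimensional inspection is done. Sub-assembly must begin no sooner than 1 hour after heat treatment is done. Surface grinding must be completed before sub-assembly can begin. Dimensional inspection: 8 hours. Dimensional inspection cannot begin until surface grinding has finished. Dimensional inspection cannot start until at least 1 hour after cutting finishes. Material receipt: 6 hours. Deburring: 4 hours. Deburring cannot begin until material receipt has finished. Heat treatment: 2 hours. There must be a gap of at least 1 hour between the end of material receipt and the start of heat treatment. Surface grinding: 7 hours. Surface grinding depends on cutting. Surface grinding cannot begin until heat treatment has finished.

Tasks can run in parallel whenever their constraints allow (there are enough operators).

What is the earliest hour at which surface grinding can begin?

15

Material receipt has no prerequisites, so it starts at hour 0 and finishes at hour 6.
Heat treatment waits on material receipt (finishes hour 6, plus 1-hour gap → hour 7), so it starts at hour 7 and finishes at 7 + 2 = hour 9.
Cutting waits on material receipt (finishes hour 6), so it starts at hour 6 and finishes at 6 + 9 = hour 15.
Surface grinding waits on cutting (finishes hour 15); heat treatment (finishes hour 9). The latest of these is hour 15, which is the earliest surface grinding can start.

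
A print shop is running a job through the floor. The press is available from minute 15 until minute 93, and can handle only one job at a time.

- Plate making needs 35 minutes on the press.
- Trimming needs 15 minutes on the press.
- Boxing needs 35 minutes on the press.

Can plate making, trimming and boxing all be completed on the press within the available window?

The press window is 93 − 15 = 78 minutes.
Running back to back, the jobs need 35 + 15 + 35 = 85 minutes on the press.
Since 85 > 78, they cannot all fit.

No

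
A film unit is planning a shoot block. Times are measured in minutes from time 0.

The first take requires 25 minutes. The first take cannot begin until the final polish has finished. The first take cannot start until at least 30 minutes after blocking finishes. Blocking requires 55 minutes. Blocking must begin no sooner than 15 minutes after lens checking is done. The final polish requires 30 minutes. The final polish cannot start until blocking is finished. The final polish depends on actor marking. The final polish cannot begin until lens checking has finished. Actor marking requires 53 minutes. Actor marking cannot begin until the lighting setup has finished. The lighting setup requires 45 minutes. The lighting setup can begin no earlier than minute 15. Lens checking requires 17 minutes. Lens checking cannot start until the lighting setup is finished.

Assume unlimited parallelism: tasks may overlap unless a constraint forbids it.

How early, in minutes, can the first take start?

177

The lighting setup waits on its own release at minute 15, so it starts at minute 15 and finishes at 15 + 45 = minute 60.
Actor marking cannot begin until the lighting setup (finishes minute 60). It runs from minute 60 to 60 + 53 = minute 113.
After the lighting setup (finishes minute 60), lens checking can start at minute 60 and finishes at minute 77.
Blocking waits on lens checking (finishes minute 77, plus 15-minute gap → minute 92), so it starts at minute 92 and finishes at 92 + 55 = minute 147.
The final polish needs all of blocking (finishes minute 147); actor marking (finishes minute 113); lens checking (finishes minute 77). That puts its earliest start at minute 147; it finishes at 147 + 30 = minute 177.
The first take waits on the final polish (finishes minute 177); blocking (finishes minute 147, plus 30-minute gap → minute 177). The latest of these is minute 177, which is the earliest the first take can start.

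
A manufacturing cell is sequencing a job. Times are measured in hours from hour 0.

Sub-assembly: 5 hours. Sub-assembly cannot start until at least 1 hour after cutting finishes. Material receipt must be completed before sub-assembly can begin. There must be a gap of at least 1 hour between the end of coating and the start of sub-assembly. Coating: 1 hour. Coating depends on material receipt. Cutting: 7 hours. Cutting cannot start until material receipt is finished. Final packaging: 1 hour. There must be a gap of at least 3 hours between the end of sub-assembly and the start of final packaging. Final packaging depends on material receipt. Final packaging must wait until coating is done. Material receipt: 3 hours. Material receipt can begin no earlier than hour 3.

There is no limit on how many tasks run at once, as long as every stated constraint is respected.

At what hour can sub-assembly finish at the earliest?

19

After its own release at hour 3, material receipt can start at hour 3 and finishes at hour 6.
After material receipt (finishes hour 6), coating can start at hour 6 and finishes at hour 7.
Cutting cannot begin until material receipt (finishes hour 6). It runs from hour 6 to 6 + 7 = hour 13.
Sub-assembly has to wait for cutting (finishes hour 13, plus 1-hour gap → hour 14); material receipt (finishes hour 6); coating (finishes hour 7, plus 1-hour gap → hour 8). The latest of these is hour 14, so sub-assembly runs hour 14 to 14 + 5 = hour 19.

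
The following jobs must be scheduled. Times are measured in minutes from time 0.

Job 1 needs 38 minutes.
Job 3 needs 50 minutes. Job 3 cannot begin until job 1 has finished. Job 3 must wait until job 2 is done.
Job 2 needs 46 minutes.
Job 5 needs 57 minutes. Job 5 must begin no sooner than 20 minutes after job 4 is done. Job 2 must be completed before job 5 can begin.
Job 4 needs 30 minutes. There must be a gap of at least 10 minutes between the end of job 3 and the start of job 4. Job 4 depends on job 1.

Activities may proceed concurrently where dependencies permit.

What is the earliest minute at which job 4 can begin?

106

Job 2 has no prerequisites, so it starts at minute 0 and finishes at minute 46.
Job 1 has no prerequisites, so it starts at minute 0 and finishes at minute 38.
For job 3: job 1 (finishes minute 38); job 2 (finishes minute 46). Taking the maximum gives a start of minute 46, and it finishes at 46 + 50 = minute 96.
Job 4 waits on job 3 (finishes minute 96, plus 10-minute gap → minute 106); job 1 (finishes minute 38). The latest of these is minute 106, which is the earliest job 4 can start.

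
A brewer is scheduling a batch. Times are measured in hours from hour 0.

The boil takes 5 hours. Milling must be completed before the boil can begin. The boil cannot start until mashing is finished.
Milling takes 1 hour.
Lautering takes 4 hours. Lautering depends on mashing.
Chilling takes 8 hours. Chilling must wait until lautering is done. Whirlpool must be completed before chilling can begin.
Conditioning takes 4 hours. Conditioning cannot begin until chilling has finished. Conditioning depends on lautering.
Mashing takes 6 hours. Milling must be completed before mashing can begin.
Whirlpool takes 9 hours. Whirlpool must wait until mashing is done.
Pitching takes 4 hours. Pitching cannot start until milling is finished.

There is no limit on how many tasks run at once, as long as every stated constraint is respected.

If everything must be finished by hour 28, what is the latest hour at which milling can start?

0

Nothing follows conditioning; the deadline of hour 28 is its only limit. It must start by 28 − 4 = hour 24.
Chilling has to be done before conditioning (must start by hour 24). That means finishing by hour 24, i.e. starting by 24 − 8 = hour 16.
For lautering: chilling (must start by hour 16); conditioning (must start by hour 24). The most restrictive is hour 16; with a 4-hour duration, lautering must start by hour 12.
Nothing follows the boil; the deadline of hour 28 is its only limit. It must start by 28 − 5 = hour 23.
Since chilling (must start by hour 16) depends on it, whirlpool must finish by hour 16. Backing off its 9-hour duration gives a latest start of hour 7.
For mashing: lautering (must start by hour 12); the boil (must start by hour 23); whirlpool (must start by hour 7). The most restrictive is hour 7; with a 6-hour duration, mashing must start by hour 1.
Nothing follows pitching; the deadline of hour 28 is its only limit. It must start by 28 − 4 = hour 24.
Milling has several dependents: mashing (must start by hour 1); the boil (must start by hour 23); pitching (must start by hour 24). The earliest of those limits is hour 1, so milling must start by 1 − 1 = hour 0.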